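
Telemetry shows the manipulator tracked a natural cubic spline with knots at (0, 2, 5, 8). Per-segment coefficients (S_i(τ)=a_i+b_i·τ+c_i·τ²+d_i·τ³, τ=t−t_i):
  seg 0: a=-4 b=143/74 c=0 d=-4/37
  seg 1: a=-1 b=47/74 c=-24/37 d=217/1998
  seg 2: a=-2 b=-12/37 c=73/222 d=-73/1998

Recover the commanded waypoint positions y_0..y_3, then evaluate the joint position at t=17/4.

y_0=-4 y_1=-1 y_2=-2 y_3=-1
S(17/4) = -7661/4736

y_0 = S_0(0) = a_0 = -4
y_1 = S_1(0) = a_1 = -1
y_2 = S_2(0) = a_2 = -2
y_3 = S_2(3) = -1
t_q=17/4 is in segment 1 (τ=9/4); S_1(τ)=-7661/4736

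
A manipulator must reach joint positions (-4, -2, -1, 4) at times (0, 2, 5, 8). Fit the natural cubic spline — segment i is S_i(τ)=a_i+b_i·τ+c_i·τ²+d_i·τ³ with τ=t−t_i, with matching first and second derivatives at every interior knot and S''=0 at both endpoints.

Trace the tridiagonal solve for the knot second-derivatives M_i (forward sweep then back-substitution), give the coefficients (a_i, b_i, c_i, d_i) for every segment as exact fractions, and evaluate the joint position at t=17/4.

  seg 0: a=-4 b=45/37 c=0 d=-2/37
  seg 1: a=-2 b=21/37 c=-12/37 d=82/999
  seg 2: a=-1 b=31/37 c=46/111 d=-46/999
S(17/4) = -1693/1184

Δ: Δ0=1, Δ1=1/3, Δ2=5/3
row 1: diag=10, rhs=-4; c'=3/10, d'=-2/5
row 2: denom=12−3·3/10=111/10; d'=(8−3·-2/5)/(111/10)=92/111
back: M2=92/111
back: M1=-2/5−3/10·92/111=-24/37
M: M0=0, M1=-24/37, M2=92/111, M3=0
seg 0: a=-4, c=M0/2=0, d=(M1−M0)/(6·2)=-2/37, b=Δ0−h0·(2M0+M1)/6=45/37
seg 1: a=-2, c=M1/2=-12/37, d=(M2−M1)/(6·3)=82/999, b=Δ1−h1·(2M1+M2)/6=21/37
seg 2: a=-1, c=M2/2=46/111, d=(M3−M2)/(6·3)=-46/999, b=Δ2−h2·(2M2+M3)/6=31/37
t_q=17/4 → seg 1, τ=9/4; S=-2+21/37·τ+-12/37·τ²+82/999·τ³=-1693/1184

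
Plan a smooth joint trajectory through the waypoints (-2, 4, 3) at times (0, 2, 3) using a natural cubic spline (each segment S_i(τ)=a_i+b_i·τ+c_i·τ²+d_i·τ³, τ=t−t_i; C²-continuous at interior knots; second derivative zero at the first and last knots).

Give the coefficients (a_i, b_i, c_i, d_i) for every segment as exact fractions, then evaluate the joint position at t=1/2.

Δ: Δ0=3, Δ1=-1
row 1: diag=6, rhs=-24; c'=1/6, d'=-4
back: M1=-4
M: M0=0, M1=-4, M2=0
seg 0: a=-2, c=M0/2=0, d=(M1−M0)/(6·2)=-1/3, b=Δ0−h0·(2M0+M1)/6=13/3
seg 1: a=4, c=M1/2=-2, d=(M2−M1)/(6·1)=2/3, b=Δ1−h1·(2M1+M2)/6=1/3
t_q=1/2 → seg 0, τ=1/2; S=-2+13/3·τ+0·τ²+-1/3·τ³=1/8

  seg 0: a=-2 b=13/3 c=0 d=-1/3
  seg 1: a=4 b=1/3 c=-2 d=2/3
S(1/2) = 1/8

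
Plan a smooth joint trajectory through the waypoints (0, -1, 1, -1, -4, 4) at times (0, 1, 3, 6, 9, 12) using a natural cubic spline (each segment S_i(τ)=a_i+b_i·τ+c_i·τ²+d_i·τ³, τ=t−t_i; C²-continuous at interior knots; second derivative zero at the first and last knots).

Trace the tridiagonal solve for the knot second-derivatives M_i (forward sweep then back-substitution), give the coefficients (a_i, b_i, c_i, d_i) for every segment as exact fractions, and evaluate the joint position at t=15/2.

Δ: Δ0=-1, Δ1=1, Δ2=-2/3, Δ3=-1, Δ4=8/3
row 1: diag=6, rhs=12; c'=1/3, d'=2
row 2: denom=10−2·1/3=28/3; d'=(-10−2·2)/(28/3)=-3/2
row 3: denom=12−3·9/28=309/28; d'=(-2−3·-3/2)/(309/28)=70/309
row 4: denom=12−3·28/103=1152/103; d'=(22−3·70/309)/(1152/103)=61/32
back: M4=61/32
back: M3=70/309−28/103·61/32=-7/24
back: M2=-3/2−9/28·-7/24=-45/32
back: M1=2−1/3·-45/32=79/32
M: M0=0, M1=79/32, M2=-45/32, M3=-7/24, M4=61/32, M5=0
seg 0: a=0, c=M0/2=0, d=(M1−M0)/(6·1)=79/192, b=Δ0−h0·(2M0+M1)/6=-271/192
seg 1: a=-1, c=M1/2=79/64, d=(M2−M1)/(6·2)=-31/96, b=Δ1−h1·(2M1+M2)/6=-17/96
seg 2: a=1, c=M2/2=-45/64, d=(M3−M2)/(6·3)=107/1728, b=Δ2−h2·(2M2+M3)/6=85/96
seg 3: a=-1, c=M3/2=-7/48, d=(M4−M3)/(6·3)=211/1728, b=Δ3−h3·(2M3+M4)/6=-319/192
seg 4: a=-4, c=M4/2=61/64, d=(M5−M4)/(6·3)=-61/576, b=Δ4−h4·(2M4+M5)/6=73/96
t_q=15/2 → seg 3, τ=3/2; S=-1+-319/192·τ+-7/48·τ²+211/1728·τ³=-1745/512

  seg 0: a=0 b=-271/192 c=0 d=79/192
  seg 1: a=-1 b=-17/96 c=79/64 d=-31/96
  seg 2: a=1 b=85/96 c=-45/64 d=107/1728
  seg 3: a=-1 b=-319/192 c=-7/48 d=211/1728
  seg 4: a=-4 b=73/96 c=61/64 d=-61/576
S(15/2) = -1745/512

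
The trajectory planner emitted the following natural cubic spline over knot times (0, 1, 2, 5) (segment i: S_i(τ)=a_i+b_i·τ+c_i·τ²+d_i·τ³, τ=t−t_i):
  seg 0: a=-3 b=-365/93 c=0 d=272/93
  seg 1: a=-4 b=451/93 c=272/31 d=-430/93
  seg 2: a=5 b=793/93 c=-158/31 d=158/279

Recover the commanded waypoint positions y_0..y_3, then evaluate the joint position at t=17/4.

y_0 = S_0(0) = a_0 = -3
y_1 = S_1(0) = a_1 = -4
y_2 = S_2(0) = a_2 = 5
y_3 = S_2(3) = 0
t_q=17/4 is in segment 2 (τ=9/4); S_2(τ)=4795/992

y_0=-3 y_1=-4 y_2=5 y_3=0
S(17/4) = 4795/992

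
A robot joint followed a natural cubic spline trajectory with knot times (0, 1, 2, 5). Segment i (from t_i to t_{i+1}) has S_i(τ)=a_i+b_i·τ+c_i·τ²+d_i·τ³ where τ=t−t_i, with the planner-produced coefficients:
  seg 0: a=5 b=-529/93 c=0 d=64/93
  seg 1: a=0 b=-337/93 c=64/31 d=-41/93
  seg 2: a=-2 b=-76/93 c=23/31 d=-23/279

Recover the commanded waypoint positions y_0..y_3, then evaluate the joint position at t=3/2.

y_0=5 y_1=0 y_2=-2 y_3=0
S(3/2) = -335/248

y_0 = S_0(0) = a_0 = 5
y_1 = S_1(0) = a_1 = 0
y_2 = S_2(0) = a_2 = -2
y_3 = S_2(3) = 0
t_q=3/2 is in segment 1 (τ=1/2); S_1(τ)=-335/248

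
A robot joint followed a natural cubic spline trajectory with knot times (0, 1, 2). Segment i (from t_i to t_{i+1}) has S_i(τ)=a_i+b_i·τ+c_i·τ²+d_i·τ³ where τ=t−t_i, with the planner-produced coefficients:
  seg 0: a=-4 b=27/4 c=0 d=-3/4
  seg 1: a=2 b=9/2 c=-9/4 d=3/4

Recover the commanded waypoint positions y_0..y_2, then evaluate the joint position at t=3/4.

y_0=-4 y_1=2 y_2=5
S(3/4) = 191/256

y_0 = S_0(0) = a_0 = -4
y_1 = S_1(0) = a_1 = 2
y_2 = S_1(1) = 5
t_q=3/4 is in segment 0 (τ=3/4); S_0(τ)=191/256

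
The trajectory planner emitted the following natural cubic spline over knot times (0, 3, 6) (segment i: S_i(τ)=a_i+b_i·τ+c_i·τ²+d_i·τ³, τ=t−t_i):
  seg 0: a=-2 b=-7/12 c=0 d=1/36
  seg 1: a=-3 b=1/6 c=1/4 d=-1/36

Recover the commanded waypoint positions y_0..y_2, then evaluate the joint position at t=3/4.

y_0=-2 y_1=-3 y_2=-1
S(3/4) = -621/256

y_0 = S_0(0) = a_0 = -2
y_1 = S_1(0) = a_1 = -3
y_2 = S_1(3) = -1
t_q=3/4 is in segment 0 (τ=3/4); S_0(τ)=-621/256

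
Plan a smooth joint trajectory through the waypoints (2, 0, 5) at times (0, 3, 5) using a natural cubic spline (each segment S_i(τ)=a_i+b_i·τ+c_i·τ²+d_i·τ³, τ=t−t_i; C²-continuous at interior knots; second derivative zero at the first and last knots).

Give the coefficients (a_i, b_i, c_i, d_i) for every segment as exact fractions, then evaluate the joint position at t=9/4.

Δ: Δ0=-2/3, Δ1=5/2
row 1: diag=10, rhs=19; c'=1/5, d'=19/10
back: M1=19/10
M: M0=0, M1=19/10, M2=0
seg 0: a=2, c=M0/2=0, d=(M1−M0)/(6·3)=19/180, b=Δ0−h0·(2M0+M1)/6=-97/60
seg 1: a=0, c=M1/2=19/20, d=(M2−M1)/(6·2)=-19/120, b=Δ1−h1·(2M1+M2)/6=37/30
t_q=9/4 → seg 0, τ=9/4; S=2+-97/60·τ+0·τ²+19/180·τ³=-557/1280

  seg 0: a=2 b=-97/60 c=0 d=19/180
  seg 1: a=0 b=37/30 c=19/20 d=-19/120
S(9/4) = -557/1280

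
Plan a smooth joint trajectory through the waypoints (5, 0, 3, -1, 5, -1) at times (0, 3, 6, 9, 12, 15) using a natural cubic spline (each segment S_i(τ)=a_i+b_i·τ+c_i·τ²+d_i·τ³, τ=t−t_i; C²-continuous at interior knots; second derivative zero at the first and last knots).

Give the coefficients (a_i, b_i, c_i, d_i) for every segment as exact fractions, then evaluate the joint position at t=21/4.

Δ: Δ0=-5/3, Δ1=1, Δ2=-4/3, Δ3=2, Δ4=-2
row 1: diag=12, rhs=16; c'=1/4, d'=4/3
row 2: denom=12−3·1/4=45/4; d'=(-14−3·4/3)/(45/4)=-8/5
row 3: denom=12−3·4/15=56/5; d'=(20−3·-8/5)/(56/5)=31/14
row 4: denom=12−3·15/56=627/56; d'=(-24−3·31/14)/(627/56)=-52/19
back: M4=-52/19
back: M3=31/14−15/56·-52/19=56/19
back: M2=-8/5−4/15·56/19=-136/57
back: M1=4/3−1/4·-136/57=110/57
M: M0=0, M1=110/57, M2=-136/57, M3=56/19, M4=-52/19, M5=0
seg 0: a=5, c=M0/2=0, d=(M1−M0)/(6·3)=55/513, b=Δ0−h0·(2M0+M1)/6=-50/19
seg 1: a=0, c=M1/2=55/57, d=(M2−M1)/(6·3)=-41/171, b=Δ1−h1·(2M1+M2)/6=5/19
seg 2: a=3, c=M2/2=-68/57, d=(M3−M2)/(6·3)=8/27, b=Δ2−h2·(2M2+M3)/6=-8/19
seg 3: a=-1, c=M3/2=28/19, d=(M4−M3)/(6·3)=-6/19, b=Δ3−h3·(2M3+M4)/6=8/19
seg 4: a=5, c=M4/2=-26/19, d=(M5−M4)/(6·3)=26/171, b=Δ4−h4·(2M4+M5)/6=14/19
t_q=21/4 → seg 1, τ=9/4; S=0+5/19·τ+55/57·τ²+-41/171·τ³=3339/1216

  seg 0: a=5 b=-50/19 c=0 d=55/513
  seg 1: a=0 b=5/19 c=55/57 d=-41/171
  seg 2: a=3 b=-8/19 c=-68/57 d=8/27
  seg 3: a=-1 b=8/19 c=28/19 d=-6/19
  seg 4: a=5 b=14/19 c=-26/19 d=26/171
S(21/4) = 3339/1216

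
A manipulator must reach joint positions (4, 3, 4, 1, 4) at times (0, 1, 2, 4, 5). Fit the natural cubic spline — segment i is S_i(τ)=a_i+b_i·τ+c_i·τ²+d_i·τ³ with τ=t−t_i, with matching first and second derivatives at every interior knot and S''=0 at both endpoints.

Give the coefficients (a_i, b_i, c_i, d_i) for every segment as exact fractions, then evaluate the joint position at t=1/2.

  seg 0: a=4 b=-105/61 c=0 d=44/61
  seg 1: a=3 b=27/61 c=132/61 d=-98/61
  seg 2: a=4 b=-3/61 c=-162/61 d=471/488
  seg 3: a=1 b=111/122 c=765/244 d=-255/244
S(1/2) = 197/61

Δ: Δ0=-1, Δ1=1, Δ2=-3/2, Δ3=3
row 1: diag=4, rhs=12; c'=1/4, d'=3
row 2: denom=6−1·1/4=23/4; d'=(-15−1·3)/(23/4)=-72/23
row 3: denom=6−2·8/23=122/23; d'=(27−2·-72/23)/(122/23)=765/122
back: M3=765/122
back: M2=-72/23−8/23·765/122=-324/61
back: M1=3−1/4·-324/61=264/61
M: M0=0, M1=264/61, M2=-324/61, M3=765/122, M4=0
seg 0: a=4, c=M0/2=0, d=(M1−M0)/(6·1)=44/61, b=Δ0−h0·(2M0+M1)/6=-105/61
seg 1: a=3, c=M1/2=132/61, d=(M2−M1)/(6·1)=-98/61, b=Δ1−h1·(2M1+M2)/6=27/61
seg 2: a=4, c=M2/2=-162/61, d=(M3−M2)/(6·2)=471/488, b=Δ2−h2·(2M2+M3)/6=-3/61
seg 3: a=1, c=M3/2=765/244, d=(M4−M3)/(6·1)=-255/244, b=Δ3−h3·(2M3+M4)/6=111/122
t_q=1/2 → seg 0, τ=1/2; S=4+-105/61·τ+0·τ²+44/61·τ³=197/61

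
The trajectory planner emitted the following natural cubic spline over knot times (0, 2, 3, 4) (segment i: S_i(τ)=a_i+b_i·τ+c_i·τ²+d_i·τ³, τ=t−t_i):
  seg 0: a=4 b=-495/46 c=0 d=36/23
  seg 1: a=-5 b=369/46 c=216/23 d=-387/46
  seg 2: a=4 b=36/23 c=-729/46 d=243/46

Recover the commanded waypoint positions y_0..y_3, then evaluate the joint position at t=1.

y_0=4 y_1=-5 y_2=4 y_3=-5
S(1) = -239/46

y_0 = S_0(0) = a_0 = 4
y_1 = S_1(0) = a_1 = -5
y_2 = S_2(0) = a_2 = 4
y_3 = S_2(1) = -5
t_q=1 is in segment 0 (τ=1); S_0(τ)=-239/46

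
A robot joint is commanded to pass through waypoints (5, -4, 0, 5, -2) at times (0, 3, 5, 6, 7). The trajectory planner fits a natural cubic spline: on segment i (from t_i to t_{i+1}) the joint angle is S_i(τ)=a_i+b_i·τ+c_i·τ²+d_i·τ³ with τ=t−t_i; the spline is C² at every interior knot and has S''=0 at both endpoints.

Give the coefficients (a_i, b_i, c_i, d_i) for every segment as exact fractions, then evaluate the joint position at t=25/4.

  seg 0: a=5 b=-843/214 c=0 d=67/642
  seg 1: a=-4 b=-120/107 c=201/214 d=133/428
  seg 2: a=0 b=681/107 c=300/107 d=-446/107
  seg 3: a=5 b=-57/107 c=-1038/107 d=346/107
S(25/4) = 14761/3424

Δ: Δ0=-3, Δ1=2, Δ2=5, Δ3=-7
row 1: diag=10, rhs=30; c'=1/5, d'=3
row 2: denom=6−2·1/5=28/5; d'=(18−2·3)/(28/5)=15/7
row 3: denom=4−1·5/28=107/28; d'=(-72−1·15/7)/(107/28)=-2076/107
back: M3=-2076/107
back: M2=15/7−5/28·-2076/107=600/107
back: M1=3−1/5·600/107=201/107
M: M0=0, M1=201/107, M2=600/107, M3=-2076/107, M4=0
seg 0: a=5, c=M0/2=0, d=(M1−M0)/(6·3)=67/642, b=Δ0−h0·(2M0+M1)/6=-843/214
seg 1: a=-4, c=M1/2=201/214, d=(M2−M1)/(6·2)=133/428, b=Δ1−h1·(2M1+M2)/6=-120/107
seg 2: a=0, c=M2/2=300/107, d=(M3−M2)/(6·1)=-446/107, b=Δ2−h2·(2M2+M3)/6=681/107
seg 3: a=5, c=M3/2=-1038/107, d=(M4−M3)/(6·1)=346/107, b=Δ3−h3·(2M3+M4)/6=-57/107
t_q=25/4 → seg 3, τ=1/4; S=5+-57/107·τ+-1038/107·τ²+346/107·τ³=14761/3424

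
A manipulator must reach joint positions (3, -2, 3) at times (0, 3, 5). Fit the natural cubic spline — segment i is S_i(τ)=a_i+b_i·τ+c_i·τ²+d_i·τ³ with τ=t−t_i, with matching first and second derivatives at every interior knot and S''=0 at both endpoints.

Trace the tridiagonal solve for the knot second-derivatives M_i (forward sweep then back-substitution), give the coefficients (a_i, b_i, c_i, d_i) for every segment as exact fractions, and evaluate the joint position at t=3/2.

  seg 0: a=3 b=-35/12 c=0 d=5/36
  seg 1: a=-2 b=5/6 c=5/4 d=-5/24
S(3/2) = -29/32

Δ: Δ0=-5/3, Δ1=5/2
row 1: diag=10, rhs=25; c'=1/5, d'=5/2
back: M1=5/2
M: M0=0, M1=5/2, M2=0
seg 0: a=3, c=M0/2=0, d=(M1−M0)/(6·3)=5/36, b=Δ0−h0·(2M0+M1)/6=-35/12
seg 1: a=-2, c=M1/2=5/4, d=(M2−M1)/(6·2)=-5/24, b=Δ1−h1·(2M1+M2)/6=5/6
t_q=3/2 → seg 0, τ=3/2; S=3+-35/12·τ+0·τ²+5/36·τ³=-29/32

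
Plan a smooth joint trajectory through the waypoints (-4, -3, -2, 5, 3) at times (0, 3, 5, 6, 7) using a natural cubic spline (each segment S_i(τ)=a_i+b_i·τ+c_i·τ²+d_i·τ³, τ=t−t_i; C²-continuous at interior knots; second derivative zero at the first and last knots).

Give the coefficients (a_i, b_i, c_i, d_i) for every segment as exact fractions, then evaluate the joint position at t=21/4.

Δ: Δ0=1/3, Δ1=1/2, Δ2=7, Δ3=-2
row 1: diag=10, rhs=1; c'=1/5, d'=1/10
row 2: denom=6−2·1/5=28/5; d'=(39−2·1/10)/(28/5)=97/14
row 3: denom=4−1·5/28=107/28; d'=(-54−1·97/14)/(107/28)=-1706/107
back: M3=-1706/107
back: M2=97/14−5/28·-1706/107=1046/107
back: M1=1/10−1/5·1046/107=-397/214
M: M0=0, M1=-397/214, M2=1046/107, M3=-1706/107, M4=0
seg 0: a=-4, c=M0/2=0, d=(M1−M0)/(6·3)=-397/3852, b=Δ0−h0·(2M0+M1)/6=1619/1284
seg 1: a=-3, c=M1/2=-397/428, d=(M2−M1)/(6·2)=2489/2568, b=Δ1−h1·(2M1+M2)/6=-977/642
seg 2: a=-2, c=M2/2=523/107, d=(M3−M2)/(6·1)=-1376/321, b=Δ2−h2·(2M2+M3)/6=2054/321
seg 3: a=5, c=M3/2=-853/107, d=(M4−M3)/(6·1)=853/321, b=Δ3−h3·(2M3+M4)/6=1064/321
t_q=21/4 → seg 2, τ=1/4; S=-2+2054/321·τ+523/107·τ²+-1376/321·τ³=-277/1712

  seg 0: a=-4 b=1619/1284 c=0 d=-397/3852
  seg 1: a=-3 b=-977/642 c=-397/428 d=2489/2568
  seg 2: a=-2 b=2054/321 c=523/107 d=-1376/321
  seg 3: a=5 b=1064/321 c=-853/107 d=853/321
S(21/4) = -277/1712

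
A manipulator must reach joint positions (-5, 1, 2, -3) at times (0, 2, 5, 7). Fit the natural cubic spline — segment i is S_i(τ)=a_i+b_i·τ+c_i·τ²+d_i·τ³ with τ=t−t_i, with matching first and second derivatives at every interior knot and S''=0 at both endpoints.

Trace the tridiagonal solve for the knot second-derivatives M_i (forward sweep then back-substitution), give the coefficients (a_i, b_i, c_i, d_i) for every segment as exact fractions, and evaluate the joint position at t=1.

  seg 0: a=-5 b=928/273 c=0 d=-109/1092
  seg 1: a=1 b=601/273 c=-109/182 d=-1/126
  seg 2: a=2 b=-877/546 c=-61/91 d=61/546
S(1) = -619/364

Δ: Δ0=3, Δ1=1/3, Δ2=-5/2
row 1: diag=10, rhs=-16; c'=3/10, d'=-8/5
row 2: denom=10−3·3/10=91/10; d'=(-17−3·-8/5)/(91/10)=-122/91
back: M2=-122/91
back: M1=-8/5−3/10·-122/91=-109/91
M: M0=0, M1=-109/91, M2=-122/91, M3=0
seg 0: a=-5, c=M0/2=0, d=(M1−M0)/(6·2)=-109/1092, b=Δ0−h0·(2M0+M1)/6=928/273
seg 1: a=1, c=M1/2=-109/182, d=(M2−M1)/(6·3)=-1/126, b=Δ1−h1·(2M1+M2)/6=601/273
seg 2: a=2, c=M2/2=-61/91, d=(M3−M2)/(6·2)=61/546, b=Δ2−h2·(2M2+M3)/6=-877/546
t_q=1 → seg 0, τ=1; S=-5+928/273·τ+0·τ²+-109/1092·τ³=-619/364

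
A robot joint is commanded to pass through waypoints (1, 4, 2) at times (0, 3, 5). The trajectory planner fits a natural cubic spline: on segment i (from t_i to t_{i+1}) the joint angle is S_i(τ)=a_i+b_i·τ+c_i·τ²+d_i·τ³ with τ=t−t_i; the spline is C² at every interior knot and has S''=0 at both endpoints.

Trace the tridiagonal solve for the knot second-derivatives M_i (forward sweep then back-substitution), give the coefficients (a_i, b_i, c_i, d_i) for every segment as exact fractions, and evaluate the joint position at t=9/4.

Δ: Δ0=1, Δ1=-1
row 1: diag=10, rhs=-12; c'=1/5, d'=-6/5
back: M1=-6/5
M: M0=0, M1=-6/5, M2=0
seg 0: a=1, c=M0/2=0, d=(M1−M0)/(6·3)=-1/15, b=Δ0−h0·(2M0+M1)/6=8/5
seg 1: a=4, c=M1/2=-3/5, d=(M2−M1)/(6·2)=1/10, b=Δ1−h1·(2M1+M2)/6=-1/5
t_q=9/4 → seg 0, τ=9/4; S=1+8/5·τ+0·τ²+-1/15·τ³=1229/320

  seg 0: a=1 b=8/5 c=0 d=-1/15
  seg 1: a=4 b=-1/5 c=-3/5 d=1/10
S(9/4) = 1229/320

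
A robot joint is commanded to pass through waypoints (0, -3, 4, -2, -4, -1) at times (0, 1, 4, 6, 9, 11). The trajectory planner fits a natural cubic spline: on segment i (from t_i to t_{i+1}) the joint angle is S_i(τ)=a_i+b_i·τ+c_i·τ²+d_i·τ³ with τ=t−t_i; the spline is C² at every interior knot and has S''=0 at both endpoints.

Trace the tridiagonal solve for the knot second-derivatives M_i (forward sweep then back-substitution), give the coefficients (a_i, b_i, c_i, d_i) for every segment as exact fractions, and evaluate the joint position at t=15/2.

Δ: Δ0=-3, Δ1=7/3, Δ2=-3, Δ3=-2/3, Δ4=3/2
row 1: diag=8, rhs=32; c'=3/8, d'=4
row 2: denom=10−3·3/8=71/8; d'=(-32−3·4)/(71/8)=-352/71
row 3: denom=10−2·16/71=678/71; d'=(14−2·-352/71)/(678/71)=283/113
row 4: denom=10−3·71/226=2047/226; d'=(13−3·283/113)/(2047/226)=1240/2047
back: M4=1240/2047
back: M3=283/113−71/226·1240/2047=4737/2047
back: M2=-352/71−16/71·4737/2047=-11216/2047
back: M1=4−3/8·-11216/2047=12394/2047
M: M0=0, M1=12394/2047, M2=-11216/2047, M3=4737/2047, M4=1240/2047, M5=0
seg 0: a=0, c=M0/2=0, d=(M1−M0)/(6·1)=6197/6141, b=Δ0−h0·(2M0+M1)/6=-24620/6141
seg 1: a=-3, c=M1/2=6197/2047, d=(M2−M1)/(6·3)=-3935/6141, b=Δ1−h1·(2M1+M2)/6=-6029/6141
seg 2: a=4, c=M2/2=-5608/2047, d=(M3−M2)/(6·2)=15953/24564, b=Δ2−h2·(2M2+M3)/6=-728/6141
seg 3: a=-2, c=M3/2=4737/4094, d=(M4−M3)/(6·3)=-3497/36846, b=Δ3−h3·(2M3+M4)/6=-20165/6141
seg 4: a=-4, c=M4/2=620/2047, d=(M5−M4)/(6·2)=-310/6141, b=Δ4−h4·(2M4+M5)/6=13463/12282
t_q=15/2 → seg 3, τ=3/2; S=-2+-20165/6141·τ+4737/4094·τ²+-3497/36846·τ³=-152049/32752

  seg 0: a=0 b=-24620/6141 c=0 d=6197/6141
  seg 1: a=-3 b=-6029/6141 c=6197/2047 d=-3935/6141
  seg 2: a=4 b=-728/6141 c=-5608/2047 d=15953/24564
  seg 3: a=-2 b=-20165/6141 c=4737/4094 d=-3497/36846
  seg 4: a=-4 b=13463/12282 c=620/2047 d=-310/6141
S(15/2) = -152049/32752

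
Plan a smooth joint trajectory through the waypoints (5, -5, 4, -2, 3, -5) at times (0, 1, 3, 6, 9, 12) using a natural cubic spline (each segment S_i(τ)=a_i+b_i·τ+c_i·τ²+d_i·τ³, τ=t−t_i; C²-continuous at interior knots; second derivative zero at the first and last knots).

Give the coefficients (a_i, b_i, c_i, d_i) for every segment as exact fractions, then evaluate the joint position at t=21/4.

  seg 0: a=5 b=-4957/384 c=0 d=1117/384
  seg 1: a=-5 b=-803/192 c=1117/128 d=-421/192
  seg 2: a=4 b=847/192 c=-567/128 d=2641/3456
  seg 3: a=-2 b=-589/384 c=235/96 d=-1591/3456
  seg 4: a=3 b=139/192 c=-217/128 d=217/1152
S(21/4) = 1679/8192

Δ: Δ0=-10, Δ1=9/2, Δ2=-2, Δ3=5/3, Δ4=-8/3
row 1: diag=6, rhs=87; c'=1/3, d'=29/2
row 2: denom=10−2·1/3=28/3; d'=(-39−2·29/2)/(28/3)=-51/7
row 3: denom=12−3·9/28=309/28; d'=(22−3·-51/7)/(309/28)=1228/309
row 4: denom=12−3·28/103=1152/103; d'=(-26−3·1228/309)/(1152/103)=-217/64
back: M4=-217/64
back: M3=1228/309−28/103·-217/64=235/48
back: M2=-51/7−9/28·235/48=-567/64
back: M1=29/2−1/3·-567/64=1117/64
M: M0=0, M1=1117/64, M2=-567/64, M3=235/48, M4=-217/64, M5=0
seg 0: a=5, c=M0/2=0, d=(M1−M0)/(6·1)=1117/384, b=Δ0−h0·(2M0+M1)/6=-4957/384
seg 1: a=-5, c=M1/2=1117/128, d=(M2−M1)/(6·2)=-421/192, b=Δ1−h1·(2M1+M2)/6=-803/192
seg 2: a=4, c=M2/2=-567/128, d=(M3−M2)/(6·3)=2641/3456, b=Δ2−h2·(2M2+M3)/6=847/192
seg 3: a=-2, c=M3/2=235/96, d=(M4−M3)/(6·3)=-1591/3456, b=Δ3−h3·(2M3+M4)/6=-589/384
seg 4: a=3, c=M4/2=-217/128, d=(M5−M4)/(6·3)=217/1152, b=Δ4−h4·(2M4+M5)/6=139/192
t_q=21/4 → seg 2, τ=9/4; S=4+847/192·τ+-567/128·τ²+2641/3456·τ³=1679/8192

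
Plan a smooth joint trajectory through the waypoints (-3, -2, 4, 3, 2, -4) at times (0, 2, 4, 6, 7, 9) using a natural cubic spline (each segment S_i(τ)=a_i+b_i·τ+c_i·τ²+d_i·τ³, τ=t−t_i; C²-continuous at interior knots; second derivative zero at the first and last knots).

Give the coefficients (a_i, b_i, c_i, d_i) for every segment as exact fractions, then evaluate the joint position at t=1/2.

  seg 0: a=-3 b=-202/477 c=0 d=881/3816
  seg 1: a=-2 b=2239/954 c=881/636 d=-505/954
  seg 2: a=4 b=1465/954 c=-1139/636 d=1475/3816
  seg 3: a=3 b=-472/477 c=28/53 d=-257/477
  seg 4: a=2 b=-739/477 c=-173/159 d=173/954
S(1/2) = -32389/10176

Δ: Δ0=1/2, Δ1=3, Δ2=-1/2, Δ3=-1, Δ4=-3
row 1: diag=8, rhs=15; c'=1/4, d'=15/8
row 2: denom=8−2·1/4=15/2; d'=(-21−2·15/8)/(15/2)=-33/10
row 3: denom=6−2·4/15=82/15; d'=(-3−2·-33/10)/(82/15)=27/41
row 4: denom=6−1·15/82=477/82; d'=(-12−1·27/41)/(477/82)=-346/159
back: M4=-346/159
back: M3=27/41−15/82·-346/159=56/53
back: M2=-33/10−4/15·56/53=-1139/318
back: M1=15/8−1/4·-1139/318=881/318
M: M0=0, M1=881/318, M2=-1139/318, M3=56/53, M4=-346/159, M5=0
seg 0: a=-3, c=M0/2=0, d=(M1−M0)/(6·2)=881/3816, b=Δ0−h0·(2M0+M1)/6=-202/477
seg 1: a=-2, c=M1/2=881/636, d=(M2−M1)/(6·2)=-505/954, b=Δ1−h1·(2M1+M2)/6=2239/954
seg 2: a=4, c=M2/2=-1139/636, d=(M3−M2)/(6·2)=1475/3816, b=Δ2−h2·(2M2+M3)/6=1465/954
seg 3: a=3, c=M3/2=28/53, d=(M4−M3)/(6·1)=-257/477, b=Δ3−h3·(2M3+M4)/6=-472/477
seg 4: a=2, c=M4/2=-173/159, d=(M5−M4)/(6·2)=173/954, b=Δ4−h4·(2M4+M5)/6=-739/477
t_q=1/2 → seg 0, τ=1/2; S=-3+-202/477·τ+0·τ²+881/3816·τ³=-32389/10176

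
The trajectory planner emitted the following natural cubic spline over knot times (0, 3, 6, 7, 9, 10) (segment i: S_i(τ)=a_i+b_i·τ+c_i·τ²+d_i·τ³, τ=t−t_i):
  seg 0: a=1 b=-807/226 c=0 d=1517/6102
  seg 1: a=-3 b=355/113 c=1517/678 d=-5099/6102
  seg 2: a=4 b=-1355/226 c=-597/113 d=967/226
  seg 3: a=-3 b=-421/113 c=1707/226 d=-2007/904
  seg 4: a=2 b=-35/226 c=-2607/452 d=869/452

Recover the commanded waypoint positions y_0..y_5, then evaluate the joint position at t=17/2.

y_0 = S_0(0) = a_0 = 1
y_1 = S_1(0) = a_1 = -3
y_2 = S_2(0) = a_2 = 4
y_3 = S_3(0) = a_3 = -3
y_4 = S_4(0) = a_4 = 2
y_5 = S_4(1) = -2
t_q=17/2 is in segment 3 (τ=3/2); S_3(τ)=6603/7232

y_0=1 y_1=-3 y_2=4 y_3=-3 y_4=2 y_5=-2
S(17/2) = 6603/7232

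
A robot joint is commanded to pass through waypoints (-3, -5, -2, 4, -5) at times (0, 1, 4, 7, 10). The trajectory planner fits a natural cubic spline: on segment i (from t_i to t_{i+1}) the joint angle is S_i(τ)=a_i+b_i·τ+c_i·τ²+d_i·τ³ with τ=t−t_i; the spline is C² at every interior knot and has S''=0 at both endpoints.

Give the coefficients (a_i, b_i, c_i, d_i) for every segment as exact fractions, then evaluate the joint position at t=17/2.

Δ: Δ0=-2, Δ1=1, Δ2=2, Δ3=-3
row 1: diag=8, rhs=18; c'=3/8, d'=9/4
row 2: denom=12−3·3/8=87/8; d'=(6−3·9/4)/(87/8)=-2/29
row 3: denom=12−3·8/29=324/29; d'=(-30−3·-2/29)/(324/29)=-8/3
back: M3=-8/3
back: M2=-2/29−8/29·-8/3=2/3
back: M1=9/4−3/8·2/3=2
M: M0=0, M1=2, M2=2/3, M3=-8/3, M4=0
seg 0: a=-3, c=M0/2=0, d=(M1−M0)/(6·1)=1/3, b=Δ0−h0·(2M0+M1)/6=-7/3
seg 1: a=-5, c=M1/2=1, d=(M2−M1)/(6·3)=-2/27, b=Δ1−h1·(2M1+M2)/6=-4/3
seg 2: a=-2, c=M2/2=1/3, d=(M3−M2)/(6·3)=-5/27, b=Δ2−h2·(2M2+M3)/6=8/3
seg 3: a=4, c=M3/2=-4/3, d=(M4−M3)/(6·3)=4/27, b=Δ3−h3·(2M3+M4)/6=-1/3
t_q=17/2 → seg 3, τ=3/2; S=4+-1/3·τ+-4/3·τ²+4/27·τ³=1

  seg 0: a=-3 b=-7/3 c=0 d=1/3
  seg 1: a=-5 b=-4/3 c=1 d=-2/27
  seg 2: a=-2 b=8/3 c=1/3 d=-5/27
  seg 3: a=4 b=-1/3 c=-4/3 d=4/27
S(17/2) = 1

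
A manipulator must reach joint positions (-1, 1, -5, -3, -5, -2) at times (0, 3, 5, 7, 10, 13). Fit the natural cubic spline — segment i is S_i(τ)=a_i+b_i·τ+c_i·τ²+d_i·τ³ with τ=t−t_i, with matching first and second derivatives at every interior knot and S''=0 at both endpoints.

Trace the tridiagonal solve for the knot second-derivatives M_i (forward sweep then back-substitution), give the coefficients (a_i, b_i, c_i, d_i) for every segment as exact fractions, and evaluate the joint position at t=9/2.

Δ: Δ0=2/3, Δ1=-3, Δ2=1, Δ3=-2/3, Δ4=1
row 1: diag=10, rhs=-22; c'=1/5, d'=-11/5
row 2: denom=8−2·1/5=38/5; d'=(24−2·-11/5)/(38/5)=71/19
row 3: denom=10−2·5/19=180/19; d'=(-10−2·71/19)/(180/19)=-83/45
row 4: denom=12−3·19/60=221/20; d'=(10−3·-83/45)/(221/20)=932/663
back: M4=932/663
back: M3=-83/45−19/60·932/663=-506/221
back: M2=71/19−5/19·-506/221=959/221
back: M1=-11/5−1/5·959/221=-678/221
M: M0=0, M1=-678/221, M2=959/221, M3=-506/221, M4=932/663, M5=0
seg 0: a=-1, c=M0/2=0, d=(M1−M0)/(6·3)=-113/663, b=Δ0−h0·(2M0+M1)/6=1459/663
seg 1: a=1, c=M1/2=-339/221, d=(M2−M1)/(6·2)=1637/2652, b=Δ1−h1·(2M1+M2)/6=-1592/663
seg 2: a=-5, c=M2/2=959/442, d=(M3−M2)/(6·2)=-1465/2652, b=Δ2−h2·(2M2+M3)/6=-749/663
seg 3: a=-3, c=M3/2=-253/221, d=(M4−M3)/(6·3)=1225/5967, b=Δ3−h3·(2M3+M4)/6=610/663
seg 4: a=-5, c=M4/2=466/663, d=(M5−M4)/(6·3)=-466/5967, b=Δ4−h4·(2M4+M5)/6=-269/663
t_q=9/2 → seg 1, τ=3/2; S=1+-1592/663·τ+-339/221·τ²+1637/2652·τ³=-28075/7072

  seg 0: a=-1 b=1459/663 c=0 d=-113/663
  seg 1: a=1 b=-1592/663 c=-339/221 d=1637/2652
  seg 2: a=-5 b=-749/663 c=959/442 d=-1465/2652
  seg 3: a=-3 b=610/663 c=-253/221 d=1225/5967
  seg 4: a=-5 b=-269/663 c=466/663 d=-466/5967
S(9/2) = -28075/7072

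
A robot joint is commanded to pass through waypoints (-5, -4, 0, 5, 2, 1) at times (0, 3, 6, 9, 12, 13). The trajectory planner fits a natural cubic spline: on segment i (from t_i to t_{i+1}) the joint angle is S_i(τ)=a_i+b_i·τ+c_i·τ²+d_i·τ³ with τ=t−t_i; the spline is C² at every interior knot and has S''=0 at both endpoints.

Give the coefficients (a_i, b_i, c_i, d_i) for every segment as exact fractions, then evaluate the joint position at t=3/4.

  seg 0: a=-5 b=172/1209 c=0 d=77/3627
  seg 1: a=-4 b=865/1209 c=77/403 d=2/403
  seg 2: a=0 b=2413/1209 c=95/403 d=-1253/10881
  seg 3: a=5 b=28/93 c=-968/1209 d=1331/10881
  seg 4: a=2 b=-1451/1209 c=121/403 d=-121/1209
S(3/4) = -125977/25792

Δ: Δ0=1/3, Δ1=4/3, Δ2=5/3, Δ3=-1, Δ4=-1
row 1: diag=12, rhs=6; c'=1/4, d'=1/2
row 2: denom=12−3·1/4=45/4; d'=(2−3·1/2)/(45/4)=2/45
row 3: denom=12−3·4/15=56/5; d'=(-16−3·2/45)/(56/5)=-121/84
row 4: denom=8−3·15/56=403/56; d'=(0−3·-121/84)/(403/56)=242/403
back: M4=242/403
back: M3=-121/84−15/56·242/403=-1936/1209
back: M2=2/45−4/15·-1936/1209=190/403
back: M1=1/2−1/4·190/403=154/403
M: M0=0, M1=154/403, M2=190/403, M3=-1936/1209, M4=242/403, M5=0
seg 0: a=-5, c=M0/2=0, d=(M1−M0)/(6·3)=77/3627, b=Δ0−h0·(2M0+M1)/6=172/1209
seg 1: a=-4, c=M1/2=77/403, d=(M2−M1)/(6·3)=2/403, b=Δ1−h1·(2M1+M2)/6=865/1209
seg 2: a=0, c=M2/2=95/403, d=(M3−M2)/(6·3)=-1253/10881, b=Δ2−h2·(2M2+M3)/6=2413/1209
seg 3: a=5, c=M3/2=-968/1209, d=(M4−M3)/(6·3)=1331/10881, b=Δ3−h3·(2M3+M4)/6=28/93
seg 4: a=2, c=M4/2=121/403, d=(M5−M4)/(6·1)=-121/1209, b=Δ4−h4·(2M4+M5)/6=-1451/1209
t_q=3/4 → seg 0, τ=3/4; S=-5+172/1209·τ+0·τ²+77/3627·τ³=-125977/25792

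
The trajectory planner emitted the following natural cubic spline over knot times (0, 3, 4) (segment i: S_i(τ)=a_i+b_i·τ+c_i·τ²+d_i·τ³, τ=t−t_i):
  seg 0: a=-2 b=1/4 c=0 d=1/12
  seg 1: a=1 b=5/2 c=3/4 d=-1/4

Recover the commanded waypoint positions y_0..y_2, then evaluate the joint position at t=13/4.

y_0 = S_0(0) = a_0 = -2
y_1 = S_1(0) = a_1 = 1
y_2 = S_1(1) = 4
t_q=13/4 is in segment 1 (τ=1/4); S_1(τ)=427/256

y_0=-2 y_1=1 y_2=4
S(13/4) = 427/256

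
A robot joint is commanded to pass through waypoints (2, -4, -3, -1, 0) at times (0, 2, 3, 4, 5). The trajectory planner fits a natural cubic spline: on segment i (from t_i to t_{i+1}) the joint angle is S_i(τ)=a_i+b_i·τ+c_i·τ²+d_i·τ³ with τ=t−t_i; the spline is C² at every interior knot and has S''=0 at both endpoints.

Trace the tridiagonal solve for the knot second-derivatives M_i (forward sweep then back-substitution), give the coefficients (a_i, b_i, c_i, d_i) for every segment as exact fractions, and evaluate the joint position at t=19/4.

  seg 0: a=2 b=-184/43 c=0 d=55/172
  seg 1: a=-4 b=-19/43 c=165/86 d=-41/86
  seg 2: a=-3 b=169/86 c=21/43 d=-39/86
  seg 3: a=-1 b=68/43 c=-75/86 d=25/86
S(19/4) = -1001/5504

Δ: Δ0=-3, Δ1=1, Δ2=2, Δ3=1
row 1: diag=6, rhs=24; c'=1/6, d'=4
row 2: denom=4−1·1/6=23/6; d'=(6−1·4)/(23/6)=12/23
row 3: denom=4−1·6/23=86/23; d'=(-6−1·12/23)/(86/23)=-75/43
back: M3=-75/43
back: M2=12/23−6/23·-75/43=42/43
back: M1=4−1/6·42/43=165/43
M: M0=0, M1=165/43, M2=42/43, M3=-75/43, M4=0
seg 0: a=2, c=M0/2=0, d=(M1−M0)/(6·2)=55/172, b=Δ0−h0·(2M0+M1)/6=-184/43
seg 1: a=-4, c=M1/2=165/86, d=(M2−M1)/(6·1)=-41/86, b=Δ1−h1·(2M1+M2)/6=-19/43
seg 2: a=-3, c=M2/2=21/43, d=(M3−M2)/(6·1)=-39/86, b=Δ2−h2·(2M2+M3)/6=169/86
seg 3: a=-1, c=M3/2=-75/86, d=(M4−M3)/(6·1)=25/86, b=Δ3−h3·(2M3+M4)/6=68/43
t_q=19/4 → seg 3, τ=3/4; S=-1+68/43·τ+-75/86·τ²+25/86·τ³=-1001/5504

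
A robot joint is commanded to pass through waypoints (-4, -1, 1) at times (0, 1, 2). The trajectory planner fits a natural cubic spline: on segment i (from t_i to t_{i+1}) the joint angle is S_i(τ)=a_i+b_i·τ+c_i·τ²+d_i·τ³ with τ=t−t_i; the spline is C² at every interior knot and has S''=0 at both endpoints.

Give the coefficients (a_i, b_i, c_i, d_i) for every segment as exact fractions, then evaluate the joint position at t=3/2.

Δ: Δ0=3, Δ1=2
row 1: diag=4, rhs=-6; c'=1/4, d'=-3/2
back: M1=-3/2
M: M0=0, M1=-3/2, M2=0
seg 0: a=-4, c=M0/2=0, d=(M1−M0)/(6·1)=-1/4, b=Δ0−h0·(2M0+M1)/6=13/4
seg 1: a=-1, c=M1/2=-3/4, d=(M2−M1)/(6·1)=1/4, b=Δ1−h1·(2M1+M2)/6=5/2
t_q=3/2 → seg 1, τ=1/2; S=-1+5/2·τ+-3/4·τ²+1/4·τ³=3/32

  seg 0: a=-4 b=13/4 c=0 d=-1/4
  seg 1: a=-1 b=5/2 c=-3/4 d=1/4
S(3/2) = 3/32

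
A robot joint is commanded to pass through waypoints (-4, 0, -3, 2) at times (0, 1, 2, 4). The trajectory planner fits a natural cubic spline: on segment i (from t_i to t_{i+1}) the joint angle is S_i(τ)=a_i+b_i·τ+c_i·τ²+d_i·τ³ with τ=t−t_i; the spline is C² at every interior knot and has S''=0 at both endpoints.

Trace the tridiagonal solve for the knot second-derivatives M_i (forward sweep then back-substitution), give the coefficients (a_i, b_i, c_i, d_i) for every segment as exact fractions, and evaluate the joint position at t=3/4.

  seg 0: a=-4 b=279/46 c=0 d=-95/46
  seg 1: a=0 b=-3/23 c=-285/46 d=153/46
  seg 2: a=-3 b=-117/46 c=87/23 d=-29/46
S(3/4) = -949/2944

Δ: Δ0=4, Δ1=-3, Δ2=5/2
row 1: diag=4, rhs=-42; c'=1/4, d'=-21/2
row 2: denom=6−1·1/4=23/4; d'=(33−1·-21/2)/(23/4)=174/23
back: M2=174/23
back: M1=-21/2−1/4·174/23=-285/23
M: M0=0, M1=-285/23, M2=174/23, M3=0
seg 0: a=-4, c=M0/2=0, d=(M1−M0)/(6·1)=-95/46, b=Δ0−h0·(2M0+M1)/6=279/46
seg 1: a=0, c=M1/2=-285/46, d=(M2−M1)/(6·1)=153/46, b=Δ1−h1·(2M1+M2)/6=-3/23
seg 2: a=-3, c=M2/2=87/23, d=(M3−M2)/(6·2)=-29/46, b=Δ2−h2·(2M2+M3)/6=-117/46
t_q=3/4 → seg 0, τ=3/4; S=-4+279/46·τ+0·τ²+-95/46·τ³=-949/2944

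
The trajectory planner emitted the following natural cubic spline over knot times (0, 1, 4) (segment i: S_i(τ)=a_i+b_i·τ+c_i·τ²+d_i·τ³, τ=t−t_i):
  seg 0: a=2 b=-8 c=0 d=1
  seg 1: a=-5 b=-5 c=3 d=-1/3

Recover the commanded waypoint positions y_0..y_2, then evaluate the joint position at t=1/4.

y_0=2 y_1=-5 y_2=-2
S(1/4) = 1/64

y_0 = S_0(0) = a_0 = 2
y_1 = S_1(0) = a_1 = -5
y_2 = S_1(3) = -2
t_q=1/4 is in segment 0 (τ=1/4); S_0(τ)=1/64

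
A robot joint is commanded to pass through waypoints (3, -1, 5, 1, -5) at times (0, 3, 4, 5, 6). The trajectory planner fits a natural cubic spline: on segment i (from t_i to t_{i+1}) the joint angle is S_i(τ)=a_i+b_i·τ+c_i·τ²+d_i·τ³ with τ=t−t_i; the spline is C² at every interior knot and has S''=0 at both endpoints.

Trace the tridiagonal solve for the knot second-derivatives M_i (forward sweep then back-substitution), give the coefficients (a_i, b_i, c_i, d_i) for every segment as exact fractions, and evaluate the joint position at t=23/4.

  seg 0: a=3 b=-449/87 c=0 d=37/87
  seg 1: a=-1 b=550/87 c=111/29 d=-361/87
  seg 2: a=5 b=133/87 c=-250/29 d=269/87
  seg 3: a=1 b=-560/87 c=19/29 d=-19/87
S(23/4) = -6591/1856

Δ: Δ0=-4/3, Δ1=6, Δ2=-4, Δ3=-6
row 1: diag=8, rhs=44; c'=1/8, d'=11/2
row 2: denom=4−1·1/8=31/8; d'=(-60−1·11/2)/(31/8)=-524/31
row 3: denom=4−1·8/31=116/31; d'=(-12−1·-524/31)/(116/31)=38/29
back: M3=38/29
back: M2=-524/31−8/31·38/29=-500/29
back: M1=11/2−1/8·-500/29=222/29
M: M0=0, M1=222/29, M2=-500/29, M3=38/29, M4=0
seg 0: a=3, c=M0/2=0, d=(M1−M0)/(6·3)=37/87, b=Δ0−h0·(2M0+M1)/6=-449/87
seg 1: a=-1, c=M1/2=111/29, d=(M2−M1)/(6·1)=-361/87, b=Δ1−h1·(2M1+M2)/6=550/87
seg 2: a=5, c=M2/2=-250/29, d=(M3−M2)/(6·1)=269/87, b=Δ2−h2·(2M2+M3)/6=133/87
seg 3: a=1, c=M3/2=19/29, d=(M4−M3)/(6·1)=-19/87, b=Δ3−h3·(2M3+M4)/6=-560/87
t_q=23/4 → seg 3, τ=3/4; S=1+-560/87·τ+19/29·τ²+-19/87·τ³=-6591/1856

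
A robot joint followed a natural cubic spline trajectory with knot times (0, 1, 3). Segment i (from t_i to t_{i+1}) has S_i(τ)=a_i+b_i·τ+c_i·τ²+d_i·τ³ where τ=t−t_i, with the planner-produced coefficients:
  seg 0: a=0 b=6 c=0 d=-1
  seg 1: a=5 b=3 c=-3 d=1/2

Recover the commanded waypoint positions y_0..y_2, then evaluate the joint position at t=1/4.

y_0=0 y_1=5 y_2=3
S(1/4) = 95/64

y_0 = S_0(0) = a_0 = 0
y_1 = S_1(0) = a_1 = 5
y_2 = S_1(2) = 3
t_q=1/4 is in segment 0 (τ=1/4); S_0(τ)=95/64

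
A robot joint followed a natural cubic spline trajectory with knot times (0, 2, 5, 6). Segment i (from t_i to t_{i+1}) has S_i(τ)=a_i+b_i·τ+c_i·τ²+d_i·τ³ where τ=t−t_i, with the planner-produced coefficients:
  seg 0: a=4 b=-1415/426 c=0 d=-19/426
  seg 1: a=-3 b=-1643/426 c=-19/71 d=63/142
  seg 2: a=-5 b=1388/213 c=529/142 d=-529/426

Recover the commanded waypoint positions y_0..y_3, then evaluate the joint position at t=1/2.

y_0 = S_0(0) = a_0 = 4
y_1 = S_1(0) = a_1 = -3
y_2 = S_2(0) = a_2 = -5
y_3 = S_2(1) = 4
t_q=1/2 is in segment 0 (τ=1/2); S_0(τ)=2651/1136

y_0=4 y_1=-3 y_2=-5 y_3=4
S(1/2) = 2651/1136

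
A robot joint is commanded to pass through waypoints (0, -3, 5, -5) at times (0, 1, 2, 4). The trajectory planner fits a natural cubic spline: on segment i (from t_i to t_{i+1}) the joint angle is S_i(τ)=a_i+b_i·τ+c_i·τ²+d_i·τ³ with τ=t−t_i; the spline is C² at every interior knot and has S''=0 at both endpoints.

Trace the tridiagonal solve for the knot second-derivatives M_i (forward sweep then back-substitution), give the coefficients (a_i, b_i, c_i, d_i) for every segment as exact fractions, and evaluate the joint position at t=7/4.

Δ: Δ0=-3, Δ1=8, Δ2=-5
row 1: diag=4, rhs=66; c'=1/4, d'=33/2
row 2: denom=6−1·1/4=23/4; d'=(-78−1·33/2)/(23/4)=-378/23
back: M2=-378/23
back: M1=33/2−1/4·-378/23=474/23
M: M0=0, M1=474/23, M2=-378/23, M3=0
seg 0: a=0, c=M0/2=0, d=(M1−M0)/(6·1)=79/23, b=Δ0−h0·(2M0+M1)/6=-148/23
seg 1: a=-3, c=M1/2=237/23, d=(M2−M1)/(6·1)=-142/23, b=Δ1−h1·(2M1+M2)/6=89/23
seg 2: a=5, c=M2/2=-189/23, d=(M3−M2)/(6·2)=63/46, b=Δ2−h2·(2M2+M3)/6=137/23
t_q=7/4 → seg 1, τ=3/4; S=-3+89/23·τ+237/23·τ²+-142/23·τ³=99/32

  seg 0: a=0 b=-148/23 c=0 d=79/23
  seg 1: a=-3 b=89/23 c=237/23 d=-142/23
  seg 2: a=5 b=137/23 c=-189/23 d=63/46
S(7/4) = 99/32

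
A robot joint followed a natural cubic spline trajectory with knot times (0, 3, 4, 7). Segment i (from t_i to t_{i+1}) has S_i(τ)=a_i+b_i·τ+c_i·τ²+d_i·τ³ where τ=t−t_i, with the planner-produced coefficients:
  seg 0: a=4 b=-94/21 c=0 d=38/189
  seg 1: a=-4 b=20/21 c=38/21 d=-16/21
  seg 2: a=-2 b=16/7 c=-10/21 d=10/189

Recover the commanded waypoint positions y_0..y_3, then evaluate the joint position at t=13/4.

y_0 = S_0(0) = a_0 = 4
y_1 = S_1(0) = a_1 = -4
y_2 = S_2(0) = a_2 = -2
y_3 = S_2(3) = 2
t_q=13/4 is in segment 1 (τ=1/4); S_1(τ)=-205/56

y_0=4 y_1=-4 y_2=-2 y_3=2
S(13/4) = -205/56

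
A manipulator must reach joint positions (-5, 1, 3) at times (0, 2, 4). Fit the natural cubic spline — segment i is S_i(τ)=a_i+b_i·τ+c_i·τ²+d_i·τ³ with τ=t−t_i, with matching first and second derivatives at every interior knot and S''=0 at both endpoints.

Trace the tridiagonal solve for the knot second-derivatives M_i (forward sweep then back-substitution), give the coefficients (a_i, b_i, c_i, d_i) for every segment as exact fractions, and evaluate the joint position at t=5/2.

Δ: Δ0=3, Δ1=1
row 1: diag=8, rhs=-12; c'=1/4, d'=-3/2
back: M1=-3/2
M: M0=0, M1=-3/2, M2=0
seg 0: a=-5, c=M0/2=0, d=(M1−M0)/(6·2)=-1/8, b=Δ0−h0·(2M0+M1)/6=7/2
seg 1: a=1, c=M1/2=-3/4, d=(M2−M1)/(6·2)=1/8, b=Δ1−h1·(2M1+M2)/6=2
t_q=5/2 → seg 1, τ=1/2; S=1+2·τ+-3/4·τ²+1/8·τ³=117/64

  seg 0: a=-5 b=7/2 c=0 d=-1/8
  seg 1: a=1 b=2 c=-3/4 d=1/8
S(5/2) = 117/64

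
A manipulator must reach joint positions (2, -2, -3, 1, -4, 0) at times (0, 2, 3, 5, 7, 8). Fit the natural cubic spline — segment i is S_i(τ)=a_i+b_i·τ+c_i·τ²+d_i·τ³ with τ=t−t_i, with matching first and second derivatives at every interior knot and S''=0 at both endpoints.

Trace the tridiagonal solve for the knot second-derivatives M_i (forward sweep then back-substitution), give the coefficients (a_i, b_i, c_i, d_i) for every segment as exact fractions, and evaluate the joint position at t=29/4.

  seg 0: a=2 b=-712/349 c=0 d=7/698
  seg 1: a=-2 b=-670/349 c=21/349 d=300/349
  seg 2: a=-3 b=272/349 c=921/349 d=-354/349
  seg 3: a=1 b=-292/349 c=-1203/349 d=3651/2792
  seg 4: a=-4 b=745/698 c=6141/1396 d=-2047/1396
S(29/4) = -311019/89344

Δ: Δ0=-2, Δ1=-1, Δ2=2, Δ3=-5/2, Δ4=4
row 1: diag=6, rhs=6; c'=1/6, d'=1
row 2: denom=6−1·1/6=35/6; d'=(18−1·1)/(35/6)=102/35
row 3: denom=8−2·12/35=256/35; d'=(-27−2·102/35)/(256/35)=-1149/256
row 4: denom=6−2·35/128=349/64; d'=(39−2·-1149/256)/(349/64)=6141/698
back: M4=6141/698
back: M3=-1149/256−35/128·6141/698=-2406/349
back: M2=102/35−12/35·-2406/349=1842/349
back: M1=1−1/6·1842/349=42/349
M: M0=0, M1=42/349, M2=1842/349, M3=-2406/349, M4=6141/698, M5=0
seg 0: a=2, c=M0/2=0, d=(M1−M0)/(6·2)=7/698, b=Δ0−h0·(2M0+M1)/6=-712/349
seg 1: a=-2, c=M1/2=21/349, d=(M2−M1)/(6·1)=300/349, b=Δ1−h1·(2M1+M2)/6=-670/349
seg 2: a=-3, c=M2/2=921/349, d=(M3−M2)/(6·2)=-354/349, b=Δ2−h2·(2M2+M3)/6=272/349
seg 3: a=1, c=M3/2=-1203/349, d=(M4−M3)/(6·2)=3651/2792, b=Δ3−h3·(2M3+M4)/6=-292/349
seg 4: a=-4, c=M4/2=6141/1396, d=(M5−M4)/(6·1)=-2047/1396, b=Δ4−h4·(2M4+M5)/6=745/698
t_q=29/4 → seg 4, τ=1/4; S=-4+745/698·τ+6141/1396·τ²+-2047/1396·τ³=-311019/89344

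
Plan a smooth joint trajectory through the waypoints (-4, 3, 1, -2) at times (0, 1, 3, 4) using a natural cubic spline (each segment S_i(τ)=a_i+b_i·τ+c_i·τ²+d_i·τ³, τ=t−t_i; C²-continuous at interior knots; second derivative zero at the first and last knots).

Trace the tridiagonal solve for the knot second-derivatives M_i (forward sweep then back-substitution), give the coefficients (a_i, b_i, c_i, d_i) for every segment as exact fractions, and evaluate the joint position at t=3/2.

Δ: Δ0=7, Δ1=-1, Δ2=-3
row 1: diag=6, rhs=-48; c'=1/3, d'=-8
row 2: denom=6−2·1/3=16/3; d'=(-12−2·-8)/(16/3)=3/4
back: M2=3/4
back: M1=-8−1/3·3/4=-33/4
M: M0=0, M1=-33/4, M2=3/4, M3=0
seg 0: a=-4, c=M0/2=0, d=(M1−M0)/(6·1)=-11/8, b=Δ0−h0·(2M0+M1)/6=67/8
seg 1: a=3, c=M1/2=-33/8, d=(M2−M1)/(6·2)=3/4, b=Δ1−h1·(2M1+M2)/6=17/4
seg 2: a=1, c=M2/2=3/8, d=(M3−M2)/(6·1)=-1/8, b=Δ2−h2·(2M2+M3)/6=-13/4
t_q=3/2 → seg 1, τ=1/2; S=3+17/4·τ+-33/8·τ²+3/4·τ³=67/16

  seg 0: a=-4 b=67/8 c=0 d=-11/8
  seg 1: a=3 b=17/4 c=-33/8 d=3/4
  seg 2: a=1 b=-13/4 c=3/8 d=-1/8
S(3/2) = 67/16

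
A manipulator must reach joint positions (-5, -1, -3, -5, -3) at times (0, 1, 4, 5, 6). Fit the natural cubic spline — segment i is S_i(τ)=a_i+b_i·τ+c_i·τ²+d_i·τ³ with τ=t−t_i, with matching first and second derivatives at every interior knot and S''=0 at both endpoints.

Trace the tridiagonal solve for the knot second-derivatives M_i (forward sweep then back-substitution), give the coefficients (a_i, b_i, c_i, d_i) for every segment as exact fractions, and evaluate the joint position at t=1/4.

  seg 0: a=-5 b=1447/318 c=0 d=-175/318
  seg 1: a=-1 b=461/159 c=-175/106 d=49/318
  seg 2: a=-3 b=-905/318 c=-14/53 d=353/318
  seg 3: a=-5 b=-7/159 c=325/106 d=-325/318
S(1/4) = -26261/6784

Δ: Δ0=4, Δ1=-2/3, Δ2=-2, Δ3=2
row 1: diag=8, rhs=-28; c'=3/8, d'=-7/2
row 2: denom=8−3·3/8=55/8; d'=(-8−3·-7/2)/(55/8)=4/11
row 3: denom=4−1·8/55=212/55; d'=(24−1·4/11)/(212/55)=325/53
back: M3=325/53
back: M2=4/11−8/55·325/53=-28/53
back: M1=-7/2−3/8·-28/53=-175/53
M: M0=0, M1=-175/53, M2=-28/53, M3=325/53, M4=0
seg 0: a=-5, c=M0/2=0, d=(M1−M0)/(6·1)=-175/318, b=Δ0−h0·(2M0+M1)/6=1447/318
seg 1: a=-1, c=M1/2=-175/106, d=(M2−M1)/(6·3)=49/318, b=Δ1−h1·(2M1+M2)/6=461/159
seg 2: a=-3, c=M2/2=-14/53, d=(M3−M2)/(6·1)=353/318, b=Δ2−h2·(2M2+M3)/6=-905/318
seg 3: a=-5, c=M3/2=325/106, d=(M4−M3)/(6·1)=-325/318, b=Δ3−h3·(2M3+M4)/6=-7/159
t_q=1/4 → seg 0, τ=1/4; S=-5+1447/318·τ+0·τ²+-175/318·τ³=-26261/6784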